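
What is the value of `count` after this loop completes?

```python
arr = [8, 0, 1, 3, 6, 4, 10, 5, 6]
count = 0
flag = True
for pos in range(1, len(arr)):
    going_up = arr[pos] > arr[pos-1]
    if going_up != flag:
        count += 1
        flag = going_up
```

Count direction changes in [8, 0, 1, 3, 6, 4, 10, 5, 6]
`count` takes the values: 0 → 1 → 2 → 3 → 4 → 5 → 6

Answer: 6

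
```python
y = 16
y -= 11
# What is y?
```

Trace:
`y = 16` → y = 16
`y -= 11` → y = 5
So y = 5

Answer: 5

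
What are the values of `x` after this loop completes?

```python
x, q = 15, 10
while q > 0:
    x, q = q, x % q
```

GCD of 15 and 10
`x` takes the values: 15 → 10 → 5

Answer: 5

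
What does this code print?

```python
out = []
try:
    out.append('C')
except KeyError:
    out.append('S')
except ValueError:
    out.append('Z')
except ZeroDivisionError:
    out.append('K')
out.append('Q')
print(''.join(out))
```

Execution trace: 'C' (try body, no exception) → 'Q' (after the try/except). Output: CQ

Answer: CQ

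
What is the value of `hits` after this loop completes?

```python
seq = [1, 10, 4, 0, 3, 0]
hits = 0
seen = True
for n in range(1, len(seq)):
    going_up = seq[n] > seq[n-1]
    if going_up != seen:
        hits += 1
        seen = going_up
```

Count direction changes in [1, 10, 4, 0, 3, 0]
`hits` takes the values: 0 → 1 → 2 → 3

Answer: 3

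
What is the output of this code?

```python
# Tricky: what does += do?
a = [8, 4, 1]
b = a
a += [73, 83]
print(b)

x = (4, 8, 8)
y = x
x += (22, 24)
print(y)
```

Key concept: += behavior differs for mutable vs immutable.
Step by step:
`a = [8, 4, 1]` → a = [8, 4, 1]
`b = a` → b = [8, 4, 1] (same object as a)
`a += [73, 83]` → a = [8, 4, 1, 73, 83] (same object as b); b = [8, 4, 1, 73, 83] (same object as a)
`print(b)` → prints [8, 4, 1, 73, 83]
`x = (4, 8, 8)` → x = (4, 8, 8)
`y = x` → y = (4, 8, 8)
`x += (22, 24)` → x = (4, 8, 8, 22, 24)
`print(y)` → prints (4, 8, 8)

Answer:
[8, 4, 1, 73, 83]
(4, 8, 8)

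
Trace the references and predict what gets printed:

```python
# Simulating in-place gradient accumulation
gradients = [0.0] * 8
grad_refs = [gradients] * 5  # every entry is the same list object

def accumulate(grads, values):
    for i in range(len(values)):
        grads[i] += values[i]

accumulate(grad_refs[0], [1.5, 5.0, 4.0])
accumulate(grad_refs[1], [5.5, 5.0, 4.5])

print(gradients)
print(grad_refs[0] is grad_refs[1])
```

Key concept: gradient accumulation aliasing.
Step by step:
`gradients = [0.0] * 8` → gradients = [0.0, 0.0, 0.0, 0.0, 0.0, 0.0, 0.0, 0.0]
`grad_refs = [gradients] * 5` → grad_refs = [[0.0, 0.0, 0.0, 0.0, 0.0, 0.0, 0.0, 0.0], [0.0, 0.0, 0.0, 0.0, 0.0, 0.0, 0.0, 0.0], [0.0, 0.0, 0.0, 0.0, 0.0, 0.0, 0.0, 0.0], [0.0, 0.0, 0.0, 0.0, 0.0, 0.0, 0.0, 0.0], [0.0, 0.0, 0.0, 0.0, 0.0, 0.0, 0.0, 0.0]]
`accumulate(grad_refs[0], [1.5, 5.0, 4.0])` → gradients = [1.5, 5.0, 4.0, 0.0, 0.0, 0.0, 0.0, 0.0]; grad_refs = [[1.5, 5.0, 4.0, 0.0, 0.0, 0.0, 0.0, 0.0], [1.5, 5.0, 4.0, 0.0, 0.0, 0.0, 0.0, 0.0], [1.5, 5.0, 4.0, 0.0, 0.0, 0.0, 0.0, 0.0], [1.5, 5.0, 4.0, 0.0, 0.0, 0.0, 0.0, 0.0], [1.5, 5.0, 4.0, 0.0, 0.0, 0.0, 0.0, 0.0]]
`accumulate(grad_refs[1], [5.5, 5.0, 4.5])` → gradients = [7.0, 10.0, 8.5, 0.0, 0.0, 0.0, 0.0, 0.0]; grad_refs = [[7.0, 10.0, 8.5, 0.0, 0.0, 0.0, 0.0, 0.0], [7.0, 10.0, 8.5, 0.0, 0.0, 0.0, 0.0, 0.0], [7.0, 10.0, 8.5, 0.0, 0.0, 0.0, 0.0, 0.0], [7.0, 10.0, 8.5, 0.0, 0.0, 0.0, 0.0, 0.0], [7.0, 10.0, 8.5, 0.0, 0.0, 0.0, 0.0, 0.0]]
`print(gradients)` → prints [7.0, 10.0, 8.5, 0.0, 0.0, 0.0, 0.0, 0.0]
`print(grad_refs[0] is grad_refs[1])` → prints True

Answer:
[7.0, 10.0, 8.5, 0.0, 0.0, 0.0, 0.0, 0.0]
True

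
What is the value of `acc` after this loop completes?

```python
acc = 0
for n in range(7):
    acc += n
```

Sum of 0 to 6 = 21
`acc` takes the values: 0 → 1 → 3 → 6 → 10 → 15 → 21

Answer: 21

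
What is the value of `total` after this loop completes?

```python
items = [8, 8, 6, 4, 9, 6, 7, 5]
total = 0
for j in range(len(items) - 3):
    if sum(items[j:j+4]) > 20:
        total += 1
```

Count windows with sum > 20
`total` takes the values: 0 → 1 → 2 → 3 → 4 → 5

Answer: 5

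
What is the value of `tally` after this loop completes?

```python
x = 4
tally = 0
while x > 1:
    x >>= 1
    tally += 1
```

Count right shifts until 1
`tally` takes the values: 0 → 1 → 2

Answer: 2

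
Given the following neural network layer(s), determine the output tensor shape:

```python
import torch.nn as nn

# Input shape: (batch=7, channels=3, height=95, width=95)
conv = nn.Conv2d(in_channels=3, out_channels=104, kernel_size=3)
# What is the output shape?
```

Input: (7, 3, 95, 95) -> Output: (7, 104, 93, 93)

Answer: (7, 104, 93, 93)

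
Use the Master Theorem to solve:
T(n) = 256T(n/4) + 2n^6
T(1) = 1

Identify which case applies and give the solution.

a=256, b=4, f(n)=2n^6. log_4(256) = 4. Since c=6 > 4 and the regularity condition holds (256(n/4)^6 = (256/4^6)n^6 with 256/4^6 < 1), Case 3 applies: T(n) = Θ(f(n)) = O(n^6).

Answer: O(n^6) - Case 3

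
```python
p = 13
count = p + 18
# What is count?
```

Trace:
`p = 13` → p = 13
`count = p + 18` → count = 31
So count = 31

Answer: 31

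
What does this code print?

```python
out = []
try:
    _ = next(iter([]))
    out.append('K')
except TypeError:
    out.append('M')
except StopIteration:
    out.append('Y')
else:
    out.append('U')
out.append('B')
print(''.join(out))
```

Execution trace: 'Y' (except StopIteration) → 'B' (after the try/except). Output: YB

Answer: YB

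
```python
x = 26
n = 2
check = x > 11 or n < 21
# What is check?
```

Trace:
`x = 26` → x = 26
`n = 2` → n = 2
`check = x > 11 or n < 21` → check = True
So check = True

Answer: True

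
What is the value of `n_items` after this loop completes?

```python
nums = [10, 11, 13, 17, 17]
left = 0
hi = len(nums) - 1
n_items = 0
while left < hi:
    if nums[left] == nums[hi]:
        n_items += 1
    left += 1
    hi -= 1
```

Count matching pairs from ends
`n_items` takes the values: 0

Answer: 0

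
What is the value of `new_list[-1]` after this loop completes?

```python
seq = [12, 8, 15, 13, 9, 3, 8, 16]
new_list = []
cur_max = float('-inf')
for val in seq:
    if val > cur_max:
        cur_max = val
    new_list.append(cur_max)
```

Running max ends at 16
`new_list` takes the values: [] → [12] → [12, 12] → [12, 12, 15] → [12, 12, 15, 15] → [12, 12, 15, 15, 15] → [12, 12, 15, 15, 15, 15] → [12, 12, 15, 15, 15, 15, 15] → [12, 12, 15, 15, 15, 15, 15, 16]
So `new_list[-1]` = 16

Answer: 16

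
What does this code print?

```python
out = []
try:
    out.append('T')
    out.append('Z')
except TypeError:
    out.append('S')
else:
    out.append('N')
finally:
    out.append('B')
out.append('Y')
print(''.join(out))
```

Execution trace: 'T' (try body) → 'Z' (try body, no exception) → 'N' (else) → 'B' (finally) → 'Y' (after the try/except). Output: TZNBY

Answer: TZNBY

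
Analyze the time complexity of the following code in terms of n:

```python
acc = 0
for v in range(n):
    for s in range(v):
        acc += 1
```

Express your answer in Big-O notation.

Each loop level contributes: n × n. Multiplying the contributions gives O(n^2).

Answer: O(n^2)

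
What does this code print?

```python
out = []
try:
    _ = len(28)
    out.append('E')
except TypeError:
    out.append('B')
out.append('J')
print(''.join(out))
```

Execution trace: 'B' (except TypeError) → 'J' (after the try/except). Output: BJ

Answer: BJ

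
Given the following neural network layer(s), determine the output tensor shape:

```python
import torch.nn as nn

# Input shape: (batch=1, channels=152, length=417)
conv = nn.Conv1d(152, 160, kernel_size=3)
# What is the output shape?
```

Input: (1, 152, 417) -> Output: (1, 160, 415)

Answer: (1, 160, 415)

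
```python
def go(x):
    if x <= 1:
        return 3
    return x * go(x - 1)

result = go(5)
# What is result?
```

go(5) = 5 * 4 * 3 * 2 * 3 = 360

Answer: 360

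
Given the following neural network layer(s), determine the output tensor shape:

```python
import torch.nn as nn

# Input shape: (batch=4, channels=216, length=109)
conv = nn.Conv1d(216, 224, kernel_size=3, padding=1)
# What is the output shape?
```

Input: (4, 216, 109) -> Output: (4, 224, 109)

Answer: (4, 224, 109)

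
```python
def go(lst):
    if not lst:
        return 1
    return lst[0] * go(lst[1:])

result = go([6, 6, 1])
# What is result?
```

Product over [6, 6, 1] = 6 * 6 * 1 = 36

Answer: 36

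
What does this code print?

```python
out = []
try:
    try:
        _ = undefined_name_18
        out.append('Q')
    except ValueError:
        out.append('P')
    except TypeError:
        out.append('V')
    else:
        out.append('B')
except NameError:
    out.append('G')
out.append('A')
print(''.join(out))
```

Execution trace: 'G' (outer except NameError) → 'A' (after the try/except). Output: GA

Answer: GA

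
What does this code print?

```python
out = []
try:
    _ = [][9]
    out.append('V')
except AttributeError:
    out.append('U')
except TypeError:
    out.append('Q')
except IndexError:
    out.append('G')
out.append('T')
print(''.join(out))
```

Execution trace: 'G' (except IndexError) → 'T' (after the try/except). Output: GT

Answer: GT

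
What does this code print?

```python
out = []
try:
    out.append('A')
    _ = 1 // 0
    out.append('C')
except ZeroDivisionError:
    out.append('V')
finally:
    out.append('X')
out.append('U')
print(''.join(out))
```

Execution trace: 'A' (try body) → 'V' (except ZeroDivisionError) → 'X' (finally) → 'U' (after the try/except). Output: AVXU

Answer: AVXU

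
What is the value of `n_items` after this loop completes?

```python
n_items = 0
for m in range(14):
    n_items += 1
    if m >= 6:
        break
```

Loop breaks when m reaches 6, n_items is 7
`n_items` takes the values: 0 → 1 → 2 → 3 → 4 → 5 → 6 → 7

Answer: 7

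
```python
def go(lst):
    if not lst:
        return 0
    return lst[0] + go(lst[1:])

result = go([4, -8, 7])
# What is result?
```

4 + (-8) + 7 + 0 = 3

Answer: 3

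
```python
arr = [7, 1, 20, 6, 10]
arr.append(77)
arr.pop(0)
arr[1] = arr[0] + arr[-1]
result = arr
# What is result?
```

Trace:
`arr = [7, 1, 20, 6, 10]` → arr = [7, 1, 20, 6, 10]
`arr.append(77)` → arr = [7, 1, 20, 6, 10, 77]
`arr.pop(0)` → arr = [1, 20, 6, 10, 77]
`arr[1] = arr[0] + arr[-1]` → arr = [1, 78, 6, 10, 77]
`result = arr` → result = [1, 78, 6, 10, 77]
So result = [1, 78, 6, 10, 77]

Answer: [1, 78, 6, 10, 77]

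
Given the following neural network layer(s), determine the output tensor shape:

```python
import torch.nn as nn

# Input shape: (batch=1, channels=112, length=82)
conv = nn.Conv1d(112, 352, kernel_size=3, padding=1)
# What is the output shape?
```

Input: (1, 112, 82) -> Output: (1, 352, 82)

Answer: (1, 352, 82)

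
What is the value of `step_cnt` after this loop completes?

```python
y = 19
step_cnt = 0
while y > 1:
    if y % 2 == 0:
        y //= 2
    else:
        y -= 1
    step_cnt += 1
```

Steps to reduce 19 to 1
`step_cnt` takes the values: 0 → 1 → 2 → 3 → 4 → 5 → 6

Answer: 6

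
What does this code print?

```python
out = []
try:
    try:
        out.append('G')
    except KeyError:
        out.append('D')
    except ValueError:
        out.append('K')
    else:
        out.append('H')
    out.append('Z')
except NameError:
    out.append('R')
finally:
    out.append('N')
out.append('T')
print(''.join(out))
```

Execution trace: 'G' (inner try body, no exception) → 'H' (inner else) → 'Z' (try body, no exception) → 'N' (finally) → 'T' (after the try/except). Output: GHZNT

Answer: GHZNT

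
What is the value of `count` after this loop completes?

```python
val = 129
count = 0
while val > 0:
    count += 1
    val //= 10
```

Count digits by repeated division by 10
`count` takes the values: 0 → 1 → 2 → 3

Answer: 3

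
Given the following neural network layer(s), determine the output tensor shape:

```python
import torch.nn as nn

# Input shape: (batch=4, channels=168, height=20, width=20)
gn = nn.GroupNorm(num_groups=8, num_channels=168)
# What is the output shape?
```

Input: (4, 168, 20, 20) -> Output: (4, 168, 20, 20)

Answer: (4, 168, 20, 20)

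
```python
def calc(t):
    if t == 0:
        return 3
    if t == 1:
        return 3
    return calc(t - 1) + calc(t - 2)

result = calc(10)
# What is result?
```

Build up from base cases: calc(0)=3, calc(1)=3, calc(2)=6, calc(3)=9, calc(4)=15, calc(5)=24, calc(6)=39, ..., calc(10)=267

Answer: 267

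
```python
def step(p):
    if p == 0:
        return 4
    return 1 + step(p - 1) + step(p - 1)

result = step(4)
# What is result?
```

step(p) = 1 + 2·step(p-1), step(0)=4. Closed form: (4+1)·2^4 - 1 = 79.

Answer: 79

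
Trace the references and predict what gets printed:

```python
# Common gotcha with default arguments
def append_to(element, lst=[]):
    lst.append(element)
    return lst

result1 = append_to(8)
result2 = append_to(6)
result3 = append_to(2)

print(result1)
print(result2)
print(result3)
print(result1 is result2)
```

Key concept: mutable default argument gotcha.
Step by step:
`result1 = append_to(8)` → result1 = [8]
`result2 = append_to(6)` → result1 = [8, 6] (same object as result2); result2 = [8, 6] (same object as result1)
`result3 = append_to(2)` → result1 = [8, 6, 2] (same object as result2, result3); result2 = [8, 6, 2] (same object as result1, result3); result3 = [8, 6, 2] (same object as result1, result2)
`print(result1)` → prints [8, 6, 2]
`print(result2)` → prints [8, 6, 2]
`print(result3)` → prints [8, 6, 2]
`print(result1 is result2)` → prints True

Answer:
[8, 6, 2]
[8, 6, 2]
[8, 6, 2]
True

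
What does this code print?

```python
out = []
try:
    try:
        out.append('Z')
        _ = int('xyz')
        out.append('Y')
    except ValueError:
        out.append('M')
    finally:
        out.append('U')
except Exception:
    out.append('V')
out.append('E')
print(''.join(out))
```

Execution trace: 'Z' (inner try body) → 'M' (inner except ValueError) → 'U' (inner finally) → 'E' (after the try/except). Output: ZMUE

Answer: ZMUE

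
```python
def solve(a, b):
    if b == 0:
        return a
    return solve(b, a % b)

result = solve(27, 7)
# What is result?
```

solve(27, 7) -> solve(7, 6) -> solve(6, 1) -> solve(1, 0) -> 1

Answer: 1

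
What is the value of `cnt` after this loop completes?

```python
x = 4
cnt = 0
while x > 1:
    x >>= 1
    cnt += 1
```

Count right shifts until 1
`cnt` takes the values: 0 → 1 → 2

Answer: 2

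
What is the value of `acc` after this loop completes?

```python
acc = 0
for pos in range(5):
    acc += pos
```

Sum of 0 to 4 = 10
`acc` takes the values: 0 → 1 → 3 → 6 → 10

Answer: 10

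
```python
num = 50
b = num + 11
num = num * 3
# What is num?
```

Trace:
`num = 50` → num = 50
`b = num + 11` → b = 61
`num = num * 3` → num = 150
So num = 150

Answer: 150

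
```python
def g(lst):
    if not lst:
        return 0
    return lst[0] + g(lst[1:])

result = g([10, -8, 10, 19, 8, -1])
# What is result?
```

10 + (-8) + 10 + 19 + 8 + (-1) + 0 = 38

Answer: 38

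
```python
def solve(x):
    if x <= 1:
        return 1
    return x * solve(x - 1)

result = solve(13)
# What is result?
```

solve(13) = 13 * 12 * 11 * 10 * 9 * 8 * 7 * 6 * 5 * 4 * 3 * 2 * 1 = 6227020800

Answer: 6227020800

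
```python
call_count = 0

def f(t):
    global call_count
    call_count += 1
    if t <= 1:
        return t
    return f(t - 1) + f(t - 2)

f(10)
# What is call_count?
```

Calls(t) = 1 + Calls(t-1) + Calls(t-2); Calls(0)=Calls(1)=1. For t=10 this gives 177.

Answer: 177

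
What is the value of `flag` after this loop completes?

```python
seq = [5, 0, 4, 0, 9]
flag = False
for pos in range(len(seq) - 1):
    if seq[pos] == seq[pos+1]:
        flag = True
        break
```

Check consecutive duplicates in [5, 0, 4, 0, 9]
`flag` takes the values: False

Answer: False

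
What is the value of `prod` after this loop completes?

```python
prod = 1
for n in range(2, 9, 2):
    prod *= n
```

Product of even numbers 2 to 8
`prod` takes the values: 1 → 2 → 8 → 48 → 384

Answer: 384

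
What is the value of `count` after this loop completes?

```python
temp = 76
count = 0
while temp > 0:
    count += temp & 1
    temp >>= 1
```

Count set bits in 76 (binary: 0b1001100)
`count` takes the values: 0 → 1 → 2 → 3

Answer: 3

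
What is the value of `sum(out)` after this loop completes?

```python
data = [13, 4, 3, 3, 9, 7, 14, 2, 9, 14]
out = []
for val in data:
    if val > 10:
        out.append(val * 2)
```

Sum of doubled values > 10
`out` takes the values: [] → [26] → [26, 28] → [26, 28, 28]
So `sum(out)` = 82

Answer: 82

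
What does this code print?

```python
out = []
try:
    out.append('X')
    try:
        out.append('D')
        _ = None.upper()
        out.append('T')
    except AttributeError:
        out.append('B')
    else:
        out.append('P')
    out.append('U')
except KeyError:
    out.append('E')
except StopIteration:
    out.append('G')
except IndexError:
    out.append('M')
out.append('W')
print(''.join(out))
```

Execution trace: 'X' (try body) → 'D' (inner try body) → 'B' (inner except AttributeError) → 'U' (try body, no exception) → 'W' (after the try/except). Output: XDBUW

Answer: XDBUW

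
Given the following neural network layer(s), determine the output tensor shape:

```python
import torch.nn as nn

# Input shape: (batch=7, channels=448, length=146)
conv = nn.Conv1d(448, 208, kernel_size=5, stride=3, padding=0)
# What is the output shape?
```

Input: (7, 448, 146) -> Output: (7, 208, 48)

Answer: (7, 208, 48)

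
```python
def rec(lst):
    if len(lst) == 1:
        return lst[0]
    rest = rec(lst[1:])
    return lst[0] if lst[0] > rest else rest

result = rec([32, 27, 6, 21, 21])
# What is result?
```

Recursive max over [32, 27, 6, 21, 21] = 32

Answer: 32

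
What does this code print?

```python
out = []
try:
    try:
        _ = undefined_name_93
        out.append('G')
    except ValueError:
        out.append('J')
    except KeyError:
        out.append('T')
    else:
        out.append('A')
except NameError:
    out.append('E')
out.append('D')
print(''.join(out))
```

Execution trace: 'E' (outer except NameError) → 'D' (after the try/except). Output: ED

Answer: ED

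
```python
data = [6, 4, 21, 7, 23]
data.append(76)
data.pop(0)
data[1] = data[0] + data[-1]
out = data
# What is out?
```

Trace:
`data = [6, 4, 21, 7, 23]` → data = [6, 4, 21, 7, 23]
`data.append(76)` → data = [6, 4, 21, 7, 23, 76]
`data.pop(0)` → data = [4, 21, 7, 23, 76]
`data[1] = data[0] + data[-1]` → data = [4, 80, 7, 23, 76]
`out = data` → out = [4, 80, 7, 23, 76]
So out = [4, 80, 7, 23, 76]

Answer: [4, 80, 7, 23, 76]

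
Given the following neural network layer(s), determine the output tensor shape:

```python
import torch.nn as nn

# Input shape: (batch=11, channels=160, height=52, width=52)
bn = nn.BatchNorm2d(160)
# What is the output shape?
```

Input: (11, 160, 52, 52) -> Output: (11, 160, 52, 52)

Answer: (11, 160, 52, 52)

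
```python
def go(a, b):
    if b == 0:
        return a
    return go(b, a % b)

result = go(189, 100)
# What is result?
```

go(189, 100) -> go(100, 89) -> go(89, 11) -> go(11, 1) -> go(1, 0) -> 1

Answer: 1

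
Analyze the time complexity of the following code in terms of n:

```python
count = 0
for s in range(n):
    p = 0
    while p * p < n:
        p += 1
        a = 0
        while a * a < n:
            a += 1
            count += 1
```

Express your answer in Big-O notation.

Each loop level contributes: n × √n × √n. Multiplying the contributions gives O(n^2).

Answer: O(n^2)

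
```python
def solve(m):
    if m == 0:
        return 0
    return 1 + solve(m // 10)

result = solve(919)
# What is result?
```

Count of digits of 919: 3

Answer: 3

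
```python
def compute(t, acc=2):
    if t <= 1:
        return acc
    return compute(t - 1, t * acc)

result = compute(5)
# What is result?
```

Accumulator trace (n, acc): (5, 2) -> (4, 10) -> (3, 40) -> (2, 120) -> (1, 240) -> return 240

Answer: 240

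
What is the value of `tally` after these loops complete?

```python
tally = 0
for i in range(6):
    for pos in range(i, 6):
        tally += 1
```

Upper triangle: 6 + 5 + ... + 1
`tally` takes the values: 0 → 1 → 2 → 3 → 4 → 5 → 6 → 7 → 8 → 9 → 10 → 11 → 12 → 13 → 14 → 15 → 16 → 17 → 18 → 19 → 20 → 21

Answer: 21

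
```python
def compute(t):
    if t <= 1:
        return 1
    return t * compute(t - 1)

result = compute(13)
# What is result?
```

compute(13) = 13 * 12 * 11 * 10 * 9 * 8 * 7 * 6 * 5 * 4 * 3 * 2 * 1 = 6227020800

Answer: 6227020800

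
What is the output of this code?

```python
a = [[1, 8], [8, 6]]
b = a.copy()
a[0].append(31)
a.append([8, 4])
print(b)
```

Key concept: shallow copy with nested lists.
Step by step:
`a = [[1, 8], [8, 6]]` → a = [[1, 8], [8, 6]]
`b = a.copy()` → b = [[1, 8], [8, 6]]
`a[0].append(31)` → a = [[1, 8, 31], [8, 6]]; b = [[1, 8, 31], [8, 6]]
`a.append([8, 4])` → a = [[1, 8, 31], [8, 6], [8, 4]]
`print(b)` → prints [[1, 8, 31], [8, 6]]

Answer: [[1, 8, 31], [8, 6]]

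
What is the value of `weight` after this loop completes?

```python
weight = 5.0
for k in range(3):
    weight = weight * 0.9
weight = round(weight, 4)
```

Exponential decay: 5.0 * 0.9^3
`weight` takes the values: 5.0 → 4.5 → 4.05 → 3.645

Answer: 3.645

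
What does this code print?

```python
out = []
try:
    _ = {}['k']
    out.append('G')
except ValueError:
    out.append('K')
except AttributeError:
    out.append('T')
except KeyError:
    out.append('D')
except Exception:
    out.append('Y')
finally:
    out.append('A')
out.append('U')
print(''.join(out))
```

Execution trace: 'D' (except KeyError) → 'A' (finally) → 'U' (after the try/except). Output: DAU

Answer: DAU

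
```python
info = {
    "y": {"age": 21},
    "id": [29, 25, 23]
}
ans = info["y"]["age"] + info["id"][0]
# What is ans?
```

Trace:
`info = { ...` → info = {'y': {'age': 21}, 'id': [29, 25, 23]}
`ans = info["y"]["age"] + info["id"][0]` → ans = 50
So ans = 50

Answer: 50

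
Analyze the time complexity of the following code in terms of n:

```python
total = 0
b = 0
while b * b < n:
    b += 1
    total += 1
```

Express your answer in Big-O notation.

Each loop level contributes: √n. Multiplying the contributions gives O(√n).

Answer: O(√n)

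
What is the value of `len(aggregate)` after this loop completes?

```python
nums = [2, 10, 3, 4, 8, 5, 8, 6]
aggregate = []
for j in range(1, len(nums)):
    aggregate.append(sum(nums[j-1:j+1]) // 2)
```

Number of 2-element averages
`aggregate` takes the values: [] → [6] → [6, 6] → [6, 6, 3] → [6, 6, 3, 6] → [6, 6, 3, 6, 6] → [6, 6, 3, 6, 6, 6] → [6, 6, 3, 6, 6, 6, 7]
So `len(aggregate)` = 7

Answer: 7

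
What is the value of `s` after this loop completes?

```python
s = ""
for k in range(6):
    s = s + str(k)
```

Concatenate digits 0 to 5
`s` takes the values: "" → "0" → "01" → "012" → "0123" → "01234" → "012345"

Answer: "012345"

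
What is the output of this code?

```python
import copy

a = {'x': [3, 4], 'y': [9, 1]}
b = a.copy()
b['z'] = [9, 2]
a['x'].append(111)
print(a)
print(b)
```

Key concept: shallow copy of dict with mutable values.
Step by step:
`a = {'x': [3, 4], 'y': [9, 1]}` → a = {'x': [3, 4], 'y': [9, 1]}
`b = a.copy()` → b = {'x': [3, 4], 'y': [9, 1]}
`b['z'] = [9, 2]` → b = {'x': [3, 4], 'y': [9, 1], 'z': [9, 2]}
`a['x'].append(111)` → a = {'x': [3, 4, 111], 'y': [9, 1]}; b = {'x': [3, 4, 111], 'y': [9, 1], 'z': [9, 2]}
`print(a)` → prints {'x': [3, 4, 111], 'y': [9, 1]}
`print(b)` → prints {'x': [3, 4, 111], 'y': [9, 1], 'z': [9, 2]}

Answer:
{'x': [3, 4, 111], 'y': [9, 1]}
{'x': [3, 4, 111], 'y': [9, 1], 'z': [9, 2]}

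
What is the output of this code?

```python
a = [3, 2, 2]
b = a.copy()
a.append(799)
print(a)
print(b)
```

Key concept: list.copy() creates independent copy.
Step by step:
`a = [3, 2, 2]` → a = [3, 2, 2]
`b = a.copy()` → b = [3, 2, 2]
`a.append(799)` → a = [3, 2, 2, 799]
`print(a)` → prints [3, 2, 2, 799]
`print(b)` → prints [3, 2, 2]

Answer:
[3, 2, 2, 799]
[3, 2, 2]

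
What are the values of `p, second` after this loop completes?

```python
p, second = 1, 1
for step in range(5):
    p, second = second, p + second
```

Fibonacci: after 5 iterations
`p, second` takes the values: (1, 1) → (1, 2) → (2, 3) → (3, 5) → (5, 8) → (8, 13)

Answer: 8, 13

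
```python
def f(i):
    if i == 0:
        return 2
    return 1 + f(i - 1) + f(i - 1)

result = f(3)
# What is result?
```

f(i) = 1 + 2·f(i-1), f(0)=2. Closed form: (2+1)·2^3 - 1 = 23.

Answer: 23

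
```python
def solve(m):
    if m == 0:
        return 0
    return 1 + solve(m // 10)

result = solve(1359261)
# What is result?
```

Count of digits of 1359261: 7

Answer: 7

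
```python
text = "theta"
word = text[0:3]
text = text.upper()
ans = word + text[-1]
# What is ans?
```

Trace:
`text = "theta"` → text = 'theta'
`word = text[0:3]` → word = 'the'
`text = text.upper()` → text = 'THETA'
`ans = word + text[-1]` → ans = 'theA'
So ans = 'theA'

Answer: 'theA'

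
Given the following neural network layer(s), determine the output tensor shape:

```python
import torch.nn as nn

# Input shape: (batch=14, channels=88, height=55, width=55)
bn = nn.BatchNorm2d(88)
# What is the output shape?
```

Input: (14, 88, 55, 55) -> Output: (14, 88, 55, 55)

Answer: (14, 88, 55, 55)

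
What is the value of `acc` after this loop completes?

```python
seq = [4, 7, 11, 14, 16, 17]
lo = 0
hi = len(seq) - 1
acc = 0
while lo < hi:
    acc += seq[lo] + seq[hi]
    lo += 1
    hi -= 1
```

Sum of pairs from ends
`acc` takes the values: 0 → 21 → 44 → 69

Answer: 69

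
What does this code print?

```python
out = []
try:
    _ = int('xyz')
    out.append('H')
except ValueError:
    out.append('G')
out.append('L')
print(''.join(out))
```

Execution trace: 'G' (except ValueError) → 'L' (after the try/except). Output: GL

Answer: GL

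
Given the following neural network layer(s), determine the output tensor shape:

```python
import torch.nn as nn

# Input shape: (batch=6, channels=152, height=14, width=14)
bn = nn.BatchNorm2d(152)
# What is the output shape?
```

Input: (6, 152, 14, 14) -> Output: (6, 152, 14, 14)

Answer: (6, 152, 14, 14)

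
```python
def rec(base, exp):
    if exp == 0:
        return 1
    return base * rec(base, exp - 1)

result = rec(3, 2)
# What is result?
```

rec(3, 2) = 3 * 3 = 9

Answer: 9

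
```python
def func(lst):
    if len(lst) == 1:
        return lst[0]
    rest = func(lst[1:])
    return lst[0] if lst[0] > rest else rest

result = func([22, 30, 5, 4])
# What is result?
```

Recursive max over [22, 30, 5, 4] = 30

Answer: 30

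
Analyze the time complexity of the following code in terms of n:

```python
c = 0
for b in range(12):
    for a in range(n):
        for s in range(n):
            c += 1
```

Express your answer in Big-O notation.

Each loop level contributes: 1 × n × n. Multiplying the contributions gives O(n^2).

Answer: O(n^2)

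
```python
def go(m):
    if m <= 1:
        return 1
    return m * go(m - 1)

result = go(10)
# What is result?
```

go(10) = 10 * 9 * 8 * 7 * 6 * 5 * 4 * 3 * 2 * 1 = 3628800

Answer: 3628800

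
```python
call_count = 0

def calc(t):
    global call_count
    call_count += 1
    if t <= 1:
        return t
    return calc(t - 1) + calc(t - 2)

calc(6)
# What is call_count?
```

Calls(t) = 1 + Calls(t-1) + Calls(t-2); Calls(0)=Calls(1)=1. For t=6 this gives 25.

Answer: 25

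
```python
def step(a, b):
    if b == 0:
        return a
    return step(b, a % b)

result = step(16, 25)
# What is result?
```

step(16, 25) -> step(25, 16) -> step(16, 9) -> step(9, 7) -> step(7, 2) -> step(2, 1) -> step(1, 0) -> 1

Answer: 1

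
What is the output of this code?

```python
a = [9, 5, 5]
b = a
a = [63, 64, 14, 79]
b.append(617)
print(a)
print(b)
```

Key concept: rebinding vs mutation: a is rebound to a new list, b still points at the original.
Step by step:
`a = [9, 5, 5]` → a = [9, 5, 5]
`b = a` → b = [9, 5, 5] (same object as a)
`a = [63, 64, 14, 79]` → a = [63, 64, 14, 79]
`b.append(617)` → b = [9, 5, 5, 617]
`print(a)` → prints [63, 64, 14, 79]
`print(b)` → prints [9, 5, 5, 617]

Answer:
[63, 64, 14, 79]
[9, 5, 5, 617]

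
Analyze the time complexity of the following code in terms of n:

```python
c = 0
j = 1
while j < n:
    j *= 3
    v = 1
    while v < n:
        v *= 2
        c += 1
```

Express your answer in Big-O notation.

Each loop level contributes: log n × log n. Multiplying the contributions gives O(log² n).

Answer: O(log² n)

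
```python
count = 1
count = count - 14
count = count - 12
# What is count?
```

Trace:
`count = 1` → count = 1
`count = count - 14` → count = -13
`count = count - 12` → count = -25
So count = -25

Answer: -25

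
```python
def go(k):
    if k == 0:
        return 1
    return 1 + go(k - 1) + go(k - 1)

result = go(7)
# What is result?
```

go(k) = 1 + 2·go(k-1), go(0)=1. Closed form: (1+1)·2^7 - 1 = 255.

Answer: 255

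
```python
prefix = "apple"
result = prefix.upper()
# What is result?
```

Trace:
`prefix = "apple"` → prefix = 'apple'
`result = prefix.upper()` → result = 'APPLE'
So result = 'APPLE'

Answer: 'APPLE'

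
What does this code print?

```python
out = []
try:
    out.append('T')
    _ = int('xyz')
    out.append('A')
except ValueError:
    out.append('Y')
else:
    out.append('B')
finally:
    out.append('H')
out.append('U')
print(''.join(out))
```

Execution trace: 'T' (try body) → 'Y' (except ValueError) → 'H' (finally) → 'U' (after the try/except). Output: TYHU

Answer: TYHU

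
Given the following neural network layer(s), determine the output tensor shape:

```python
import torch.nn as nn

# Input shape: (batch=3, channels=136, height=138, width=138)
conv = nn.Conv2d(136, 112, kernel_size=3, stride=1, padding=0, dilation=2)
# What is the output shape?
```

Input: (3, 136, 138, 138) -> Output: (3, 112, 134, 134)

Answer: (3, 112, 134, 134)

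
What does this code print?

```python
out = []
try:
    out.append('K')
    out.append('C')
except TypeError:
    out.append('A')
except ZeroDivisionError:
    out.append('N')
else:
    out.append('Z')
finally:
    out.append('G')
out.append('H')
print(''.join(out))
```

Execution trace: 'K' (try body) → 'C' (try body, no exception) → 'Z' (else) → 'G' (finally) → 'H' (after the try/except). Output: KCZGH

Answer: KCZGH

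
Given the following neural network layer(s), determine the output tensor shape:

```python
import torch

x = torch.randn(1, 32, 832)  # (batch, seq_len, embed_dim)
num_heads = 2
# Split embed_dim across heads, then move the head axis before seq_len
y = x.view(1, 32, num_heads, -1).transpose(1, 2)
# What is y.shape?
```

Input: (1, 32, 832) -> head_dim = 832 // 2 = 416; after view: (1, 32, 2, 416) -> after transpose(1, 2): (1, 2, 32, 416) -> Output: (1, 2, 32, 416)

Answer: (1, 2, 32, 416)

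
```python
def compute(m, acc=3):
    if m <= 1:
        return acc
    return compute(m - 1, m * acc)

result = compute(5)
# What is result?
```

Accumulator trace (n, acc): (5, 3) -> (4, 15) -> (3, 60) -> (2, 180) -> (1, 360) -> return 360

Answer: 360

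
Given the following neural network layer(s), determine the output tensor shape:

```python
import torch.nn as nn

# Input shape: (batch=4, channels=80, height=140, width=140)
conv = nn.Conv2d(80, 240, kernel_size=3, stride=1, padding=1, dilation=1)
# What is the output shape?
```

Input: (4, 80, 140, 140) -> Output: (4, 240, 140, 140)

Answer: (4, 240, 140, 140)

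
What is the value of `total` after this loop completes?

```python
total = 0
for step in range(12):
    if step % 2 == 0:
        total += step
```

Sum of even numbers 0 to 11
`total` takes the values: 0 → 2 → 6 → 12 → 20 → 30

Answer: 30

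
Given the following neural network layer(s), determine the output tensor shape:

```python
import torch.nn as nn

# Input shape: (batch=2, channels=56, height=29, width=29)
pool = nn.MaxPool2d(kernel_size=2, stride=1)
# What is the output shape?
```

Input: (2, 56, 29, 29) -> Output: (2, 56, 28, 28)

Answer: (2, 56, 28, 28)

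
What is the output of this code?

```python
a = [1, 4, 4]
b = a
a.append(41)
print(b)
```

Key concept: basic list aliasing.
Step by step:
`a = [1, 4, 4]` → a = [1, 4, 4]
`b = a` → b = [1, 4, 4] (same object as a)
`a.append(41)` → a = [1, 4, 4, 41] (same object as b); b = [1, 4, 4, 41] (same object as a)
`print(b)` → prints [1, 4, 4, 41]

Answer: [1, 4, 4, 41]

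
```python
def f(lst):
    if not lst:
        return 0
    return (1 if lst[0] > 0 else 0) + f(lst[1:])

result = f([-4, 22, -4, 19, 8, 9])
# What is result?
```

Count of positive elements in [-4, 22, -4, 19, 8, 9] = 4

Answer: 4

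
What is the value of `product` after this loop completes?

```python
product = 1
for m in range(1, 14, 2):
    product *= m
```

Product of 1, 3, 5, ... up to 13
`product` takes the values: 1 → 3 → 15 → 105 → 945 → 10395 → 135135

Answer: 135135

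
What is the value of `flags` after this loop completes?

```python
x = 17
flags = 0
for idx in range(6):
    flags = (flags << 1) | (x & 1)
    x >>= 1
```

Reverse lowest 6 bits of 17
`flags` takes the values: 0 → 1 → 2 → 4 → 8 → 17 → 34

Answer: 34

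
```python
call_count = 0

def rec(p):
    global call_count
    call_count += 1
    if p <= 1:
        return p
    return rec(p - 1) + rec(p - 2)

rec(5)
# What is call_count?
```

Calls(p) = 1 + Calls(p-1) + Calls(p-2); Calls(0)=Calls(1)=1. For p=5 this gives 15.

Answer: 15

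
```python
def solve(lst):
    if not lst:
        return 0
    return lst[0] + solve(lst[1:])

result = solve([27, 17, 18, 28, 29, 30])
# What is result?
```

27 + 17 + 18 + 28 + 29 + 30 + 0 = 149

Answer: 149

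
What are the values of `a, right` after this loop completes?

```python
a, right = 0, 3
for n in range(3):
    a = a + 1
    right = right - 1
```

a goes 0→3, right goes 3→0
`a, right` takes the values: (0, 3) → (1, 3) → (1, 2) → (2, 2) → (2, 1) → (3, 1) → (3, 0)

Answer: 3, 0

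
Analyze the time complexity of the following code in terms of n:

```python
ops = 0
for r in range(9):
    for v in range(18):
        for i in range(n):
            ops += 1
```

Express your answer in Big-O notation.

Each loop level contributes: 1 × 1 × n. Multiplying the contributions gives O(n).

Answer: O(n)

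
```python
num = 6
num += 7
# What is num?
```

Trace:
`num = 6` → num = 6
`num += 7` → num = 13
So num = 13

Answer: 13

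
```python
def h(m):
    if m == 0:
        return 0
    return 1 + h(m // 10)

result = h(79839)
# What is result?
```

Count of digits of 79839: 5

Answer: 5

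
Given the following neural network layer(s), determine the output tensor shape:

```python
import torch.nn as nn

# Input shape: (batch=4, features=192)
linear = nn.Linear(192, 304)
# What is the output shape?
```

Input: (4, 192) -> Output: (4, 304)

Answer: (4, 304)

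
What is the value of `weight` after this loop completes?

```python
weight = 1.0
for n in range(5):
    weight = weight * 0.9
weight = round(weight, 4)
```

Exponential decay: 1.0 * 0.9^5
`weight` takes the values: 1.0 → 0.9 → 0.81 → 0.729 → 0.6561 → 0.59049 → 0.5905

Answer: 0.5905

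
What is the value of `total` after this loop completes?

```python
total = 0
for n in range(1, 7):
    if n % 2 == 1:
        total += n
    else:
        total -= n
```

Add odd, subtract even
`total` takes the values: 0 → 1 → -1 → 2 → -2 → 3 → -3

Answer: -3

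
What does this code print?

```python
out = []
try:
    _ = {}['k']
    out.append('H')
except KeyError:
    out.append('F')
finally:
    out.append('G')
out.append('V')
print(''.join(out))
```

Execution trace: 'F' (except KeyError) → 'G' (finally) → 'V' (after the try/except). Output: FGV

Answer: FGV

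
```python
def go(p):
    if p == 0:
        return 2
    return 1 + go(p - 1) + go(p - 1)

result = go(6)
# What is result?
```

go(p) = 1 + 2·go(p-1), go(0)=2. Closed form: (2+1)·2^6 - 1 = 191.

Answer: 191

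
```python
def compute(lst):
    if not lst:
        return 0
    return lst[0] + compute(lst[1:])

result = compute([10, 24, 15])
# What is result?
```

10 + 24 + 15 + 0 = 49

Answer: 49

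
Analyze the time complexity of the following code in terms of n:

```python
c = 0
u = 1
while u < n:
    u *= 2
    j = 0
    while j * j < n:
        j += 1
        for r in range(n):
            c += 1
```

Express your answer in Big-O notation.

Each loop level contributes: log n × √n × n. Multiplying the contributions gives O(n√n log n).

Answer: O(n√n log n)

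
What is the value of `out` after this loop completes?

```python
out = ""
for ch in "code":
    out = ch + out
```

Reverse 'code'
`out` takes the values: "" → "c" → "oc" → "doc" → "edoc"

Answer: "edoc"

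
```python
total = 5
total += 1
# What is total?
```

Trace:
`total = 5` → total = 5
`total += 1` → total = 6
So total = 6

Answer: 6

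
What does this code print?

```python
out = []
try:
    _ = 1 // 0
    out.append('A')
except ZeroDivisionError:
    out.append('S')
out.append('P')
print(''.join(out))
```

Execution trace: 'S' (except ZeroDivisionError) → 'P' (after the try/except). Output: SP

Answer: SP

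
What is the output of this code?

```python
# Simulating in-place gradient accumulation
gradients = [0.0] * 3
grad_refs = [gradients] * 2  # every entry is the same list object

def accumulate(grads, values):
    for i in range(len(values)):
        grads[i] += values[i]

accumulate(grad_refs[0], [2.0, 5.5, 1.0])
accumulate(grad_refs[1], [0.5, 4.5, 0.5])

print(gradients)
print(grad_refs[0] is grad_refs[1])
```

Key concept: gradient accumulation aliasing.
Step by step:
`gradients = [0.0] * 3` → gradients = [0.0, 0.0, 0.0]
`grad_refs = [gradients] * 2` → grad_refs = [[0.0, 0.0, 0.0], [0.0, 0.0, 0.0]]
`accumulate(grad_refs[0], [2.0, 5.5, 1.0])` → gradients = [2.0, 5.5, 1.0]; grad_refs = [[2.0, 5.5, 1.0], [2.0, 5.5, 1.0]]
`accumulate(grad_refs[1], [0.5, 4.5, 0.5])` → gradients = [2.5, 10.0, 1.5]; grad_refs = [[2.5, 10.0, 1.5], [2.5, 10.0, 1.5]]
`print(gradients)` → prints [2.5, 10.0, 1.5]
`print(grad_refs[0] is grad_refs[1])` → prints True

Answer:
[2.5, 10.0, 1.5]
True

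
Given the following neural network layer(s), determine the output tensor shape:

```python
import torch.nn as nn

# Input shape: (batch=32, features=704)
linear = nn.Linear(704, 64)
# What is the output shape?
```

Input: (32, 704) -> Output: (32, 64)

Answer: (32, 64)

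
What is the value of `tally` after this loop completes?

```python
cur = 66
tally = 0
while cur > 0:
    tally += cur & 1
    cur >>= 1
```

Count set bits in 66 (binary: 0b1000010)
`tally` takes the values: 0 → 1 → 2

Answer: 2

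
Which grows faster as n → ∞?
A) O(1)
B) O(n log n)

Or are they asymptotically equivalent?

O(1) vs O(n log n): Higher order terms dominate.

Answer: B) O(n log n) grows faster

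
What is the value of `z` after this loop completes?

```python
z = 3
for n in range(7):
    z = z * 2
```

Multiply by 2, 7 times: 3 * 2^7 = 384
`z` takes the values: 3 → 6 → 12 → 24 → 48 → 96 → 192 → 384

Answer: 384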